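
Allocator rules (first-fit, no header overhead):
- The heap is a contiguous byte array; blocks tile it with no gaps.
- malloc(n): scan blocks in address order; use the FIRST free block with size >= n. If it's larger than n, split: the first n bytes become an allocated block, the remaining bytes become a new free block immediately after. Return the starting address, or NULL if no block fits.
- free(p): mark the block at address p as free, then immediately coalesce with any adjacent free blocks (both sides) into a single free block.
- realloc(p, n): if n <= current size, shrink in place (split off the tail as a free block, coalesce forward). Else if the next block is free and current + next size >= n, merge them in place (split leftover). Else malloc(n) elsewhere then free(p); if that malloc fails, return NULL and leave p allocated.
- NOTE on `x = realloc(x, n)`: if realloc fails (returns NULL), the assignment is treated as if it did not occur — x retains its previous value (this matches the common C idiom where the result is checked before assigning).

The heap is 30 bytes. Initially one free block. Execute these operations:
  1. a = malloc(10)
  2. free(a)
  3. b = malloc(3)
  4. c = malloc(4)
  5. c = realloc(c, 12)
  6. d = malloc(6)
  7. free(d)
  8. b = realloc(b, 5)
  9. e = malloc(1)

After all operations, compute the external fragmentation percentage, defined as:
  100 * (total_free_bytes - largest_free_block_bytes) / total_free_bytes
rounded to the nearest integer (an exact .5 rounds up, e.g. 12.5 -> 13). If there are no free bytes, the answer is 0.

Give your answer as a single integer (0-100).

Op 1: a = malloc(10) -> a = 0; heap: [0-9 ALLOC][10-29 FREE]
Op 2: free(a) -> (freed a); heap: [0-29 FREE]
Op 3: b = malloc(3) -> b = 0; heap: [0-2 ALLOC][3-29 FREE]
Op 4: c = malloc(4) -> c = 3; heap: [0-2 ALLOC][3-6 ALLOC][7-29 FREE]
Op 5: c = realloc(c, 12) -> c = 3; heap: [0-2 ALLOC][3-14 ALLOC][15-29 FREE]
Op 6: d = malloc(6) -> d = 15; heap: [0-2 ALLOC][3-14 ALLOC][15-20 ALLOC][21-29 FREE]
Op 7: free(d) -> (freed d); heap: [0-2 ALLOC][3-14 ALLOC][15-29 FREE]
Op 8: b = realloc(b, 5) -> b = 15; heap: [0-2 FREE][3-14 ALLOC][15-19 ALLOC][20-29 FREE]
Op 9: e = malloc(1) -> e = 0; heap: [0-0 ALLOC][1-2 FREE][3-14 ALLOC][15-19 ALLOC][20-29 FREE]
Free blocks: [2 10] total_free=12 largest=10 -> 100*(12-10)/12 = 200/12 ≈ 16.667 -> rounds to 17

Answer: 17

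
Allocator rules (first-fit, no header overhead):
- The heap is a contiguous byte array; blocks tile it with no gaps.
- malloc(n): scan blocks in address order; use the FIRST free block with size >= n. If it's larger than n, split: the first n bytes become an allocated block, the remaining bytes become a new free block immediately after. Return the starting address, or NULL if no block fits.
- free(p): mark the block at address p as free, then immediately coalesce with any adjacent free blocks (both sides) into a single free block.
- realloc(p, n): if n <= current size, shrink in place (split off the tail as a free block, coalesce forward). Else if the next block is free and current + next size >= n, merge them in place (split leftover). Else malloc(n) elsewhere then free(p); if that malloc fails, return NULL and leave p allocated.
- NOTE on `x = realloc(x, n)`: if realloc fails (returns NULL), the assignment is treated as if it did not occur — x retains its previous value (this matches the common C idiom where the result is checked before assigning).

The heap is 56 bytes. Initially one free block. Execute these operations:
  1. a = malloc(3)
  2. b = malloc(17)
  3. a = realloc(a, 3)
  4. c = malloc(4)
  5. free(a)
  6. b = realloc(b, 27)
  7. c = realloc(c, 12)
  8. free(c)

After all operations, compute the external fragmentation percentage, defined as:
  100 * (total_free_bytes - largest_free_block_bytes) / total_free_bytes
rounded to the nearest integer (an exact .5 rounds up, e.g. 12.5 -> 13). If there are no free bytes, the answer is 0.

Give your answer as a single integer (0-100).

Answer: 17

Derivation:
Op 1: a = malloc(3) -> a = 0; heap: [0-2 ALLOC][3-55 FREE]
Op 2: b = malloc(17) -> b = 3; heap: [0-2 ALLOC][3-19 ALLOC][20-55 FREE]
Op 3: a = realloc(a, 3) -> a = 0; heap: [0-2 ALLOC][3-19 ALLOC][20-55 FREE]
Op 4: c = malloc(4) -> c = 20; heap: [0-2 ALLOC][3-19 ALLOC][20-23 ALLOC][24-55 FREE]
Op 5: free(a) -> (freed a); heap: [0-2 FREE][3-19 ALLOC][20-23 ALLOC][24-55 FREE]
Op 6: b = realloc(b, 27) -> b = 24; heap: [0-19 FREE][20-23 ALLOC][24-50 ALLOC][51-55 FREE]
Op 7: c = realloc(c, 12) -> c = 0; heap: [0-11 ALLOC][12-23 FREE][24-50 ALLOC][51-55 FREE]
Op 8: free(c) -> (freed c); heap: [0-23 FREE][24-50 ALLOC][51-55 FREE]
Free blocks: [24 5] total_free=29 largest=24 -> 100*(29-24)/29 = 500/29 ≈ 17.241 -> rounds to 17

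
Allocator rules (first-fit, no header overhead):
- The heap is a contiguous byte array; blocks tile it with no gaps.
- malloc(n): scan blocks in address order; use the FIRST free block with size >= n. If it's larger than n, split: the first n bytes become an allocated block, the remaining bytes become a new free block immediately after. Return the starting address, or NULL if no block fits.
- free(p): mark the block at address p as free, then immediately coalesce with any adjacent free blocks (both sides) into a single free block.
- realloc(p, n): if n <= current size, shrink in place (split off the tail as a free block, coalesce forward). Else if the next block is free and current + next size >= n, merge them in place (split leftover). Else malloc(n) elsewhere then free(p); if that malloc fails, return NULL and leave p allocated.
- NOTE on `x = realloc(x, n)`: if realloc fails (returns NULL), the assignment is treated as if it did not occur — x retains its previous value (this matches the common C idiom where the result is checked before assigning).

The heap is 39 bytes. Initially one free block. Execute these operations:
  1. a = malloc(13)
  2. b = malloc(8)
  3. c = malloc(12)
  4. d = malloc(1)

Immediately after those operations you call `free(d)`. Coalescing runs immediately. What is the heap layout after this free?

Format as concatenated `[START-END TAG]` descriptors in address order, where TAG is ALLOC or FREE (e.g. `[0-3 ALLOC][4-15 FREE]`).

Op 1: a = malloc(13) -> a = 0; heap: [0-12 ALLOC][13-38 FREE]
Op 2: b = malloc(8) -> b = 13; heap: [0-12 ALLOC][13-20 ALLOC][21-38 FREE]
Op 3: c = malloc(12) -> c = 21; heap: [0-12 ALLOC][13-20 ALLOC][21-32 ALLOC][33-38 FREE]
Op 4: d = malloc(1) -> d = 33; heap: [0-12 ALLOC][13-20 ALLOC][21-32 ALLOC][33-33 ALLOC][34-38 FREE]
free(d): d = 33 -> block [33-33 ALLOC]; mark free, coalesce with adjacent free neighbors -> [0-12 ALLOC][13-20 ALLOC][21-32 ALLOC][33-38 FREE]

Answer: [0-12 ALLOC][13-20 ALLOC][21-32 ALLOC][33-38 FREE]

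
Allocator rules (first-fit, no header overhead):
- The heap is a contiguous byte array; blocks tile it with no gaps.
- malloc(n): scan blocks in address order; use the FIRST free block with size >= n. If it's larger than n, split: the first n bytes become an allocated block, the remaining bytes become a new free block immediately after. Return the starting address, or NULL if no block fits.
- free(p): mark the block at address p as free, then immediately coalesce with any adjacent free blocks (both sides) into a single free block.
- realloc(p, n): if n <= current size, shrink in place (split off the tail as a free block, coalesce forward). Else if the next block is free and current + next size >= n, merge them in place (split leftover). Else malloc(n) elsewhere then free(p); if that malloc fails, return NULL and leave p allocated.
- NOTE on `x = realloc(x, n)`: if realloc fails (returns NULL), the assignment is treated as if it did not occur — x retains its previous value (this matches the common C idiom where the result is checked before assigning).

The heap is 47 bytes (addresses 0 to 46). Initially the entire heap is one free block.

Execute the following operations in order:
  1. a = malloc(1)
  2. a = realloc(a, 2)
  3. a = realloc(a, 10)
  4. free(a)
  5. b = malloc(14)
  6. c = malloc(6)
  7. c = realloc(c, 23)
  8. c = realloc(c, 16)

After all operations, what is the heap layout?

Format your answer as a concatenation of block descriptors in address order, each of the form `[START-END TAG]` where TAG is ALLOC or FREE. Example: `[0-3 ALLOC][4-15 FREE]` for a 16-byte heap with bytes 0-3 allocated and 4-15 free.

Op 1: a = malloc(1) -> a = 0; heap: [0-0 ALLOC][1-46 FREE]
Op 2: a = realloc(a, 2) -> a = 0; heap: [0-1 ALLOC][2-46 FREE]
Op 3: a = realloc(a, 10) -> a = 0; heap: [0-9 ALLOC][10-46 FREE]
Op 4: free(a) -> (freed a); heap: [0-46 FREE]
Op 5: b = malloc(14) -> b = 0; heap: [0-13 ALLOC][14-46 FREE]
Op 6: c = malloc(6) -> c = 14; heap: [0-13 ALLOC][14-19 ALLOC][20-46 FREE]
Op 7: c = realloc(c, 23) -> c = 14; heap: [0-13 ALLOC][14-36 ALLOC][37-46 FREE]
Op 8: c = realloc(c, 16) -> c = 14; heap: [0-13 ALLOC][14-29 ALLOC][30-46 FREE]

Answer: [0-13 ALLOC][14-29 ALLOC][30-46 FREE]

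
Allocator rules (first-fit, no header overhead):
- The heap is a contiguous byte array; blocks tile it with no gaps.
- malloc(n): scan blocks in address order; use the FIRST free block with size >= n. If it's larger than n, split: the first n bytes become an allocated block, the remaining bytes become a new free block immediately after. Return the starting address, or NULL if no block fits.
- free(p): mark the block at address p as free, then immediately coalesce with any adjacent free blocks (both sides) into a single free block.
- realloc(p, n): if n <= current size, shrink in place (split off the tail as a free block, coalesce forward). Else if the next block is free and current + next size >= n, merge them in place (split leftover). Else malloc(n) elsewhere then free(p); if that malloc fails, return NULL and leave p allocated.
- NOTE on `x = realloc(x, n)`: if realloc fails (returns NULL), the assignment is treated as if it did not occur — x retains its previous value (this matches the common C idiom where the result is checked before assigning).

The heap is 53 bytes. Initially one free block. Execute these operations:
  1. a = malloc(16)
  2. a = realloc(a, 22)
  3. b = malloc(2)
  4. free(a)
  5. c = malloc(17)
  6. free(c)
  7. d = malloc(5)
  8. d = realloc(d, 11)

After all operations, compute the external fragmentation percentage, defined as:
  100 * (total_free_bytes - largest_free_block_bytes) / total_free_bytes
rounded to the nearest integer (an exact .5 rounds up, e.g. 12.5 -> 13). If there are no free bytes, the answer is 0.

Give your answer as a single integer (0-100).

Answer: 28

Derivation:
Op 1: a = malloc(16) -> a = 0; heap: [0-15 ALLOC][16-52 FREE]
Op 2: a = realloc(a, 22) -> a = 0; heap: [0-21 ALLOC][22-52 FREE]
Op 3: b = malloc(2) -> b = 22; heap: [0-21 ALLOC][22-23 ALLOC][24-52 FREE]
Op 4: free(a) -> (freed a); heap: [0-21 FREE][22-23 ALLOC][24-52 FREE]
Op 5: c = malloc(17) -> c = 0; heap: [0-16 ALLOC][17-21 FREE][22-23 ALLOC][24-52 FREE]
Op 6: free(c) -> (freed c); heap: [0-21 FREE][22-23 ALLOC][24-52 FREE]
Op 7: d = malloc(5) -> d = 0; heap: [0-4 ALLOC][5-21 FREE][22-23 ALLOC][24-52 FREE]
Op 8: d = realloc(d, 11) -> d = 0; heap: [0-10 ALLOC][11-21 FREE][22-23 ALLOC][24-52 FREE]
Free blocks: [11 29] total_free=40 largest=29 -> 100*(40-29)/40 = 1100/40 = 27.5 -> rounds to 28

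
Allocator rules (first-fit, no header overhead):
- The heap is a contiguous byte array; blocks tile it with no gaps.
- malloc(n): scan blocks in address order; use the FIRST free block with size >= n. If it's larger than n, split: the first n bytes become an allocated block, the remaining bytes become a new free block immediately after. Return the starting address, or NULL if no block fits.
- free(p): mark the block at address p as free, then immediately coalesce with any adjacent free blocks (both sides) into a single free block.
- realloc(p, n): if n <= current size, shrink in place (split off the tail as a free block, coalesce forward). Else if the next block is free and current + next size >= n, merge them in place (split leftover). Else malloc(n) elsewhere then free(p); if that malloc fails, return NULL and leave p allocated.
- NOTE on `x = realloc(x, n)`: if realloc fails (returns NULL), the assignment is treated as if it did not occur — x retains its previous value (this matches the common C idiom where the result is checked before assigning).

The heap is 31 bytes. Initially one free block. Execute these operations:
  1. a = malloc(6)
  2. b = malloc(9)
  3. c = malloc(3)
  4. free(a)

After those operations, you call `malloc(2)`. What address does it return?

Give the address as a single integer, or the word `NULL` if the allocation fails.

Op 1: a = malloc(6) -> a = 0; heap: [0-5 ALLOC][6-30 FREE]
Op 2: b = malloc(9) -> b = 6; heap: [0-5 ALLOC][6-14 ALLOC][15-30 FREE]
Op 3: c = malloc(3) -> c = 15; heap: [0-5 ALLOC][6-14 ALLOC][15-17 ALLOC][18-30 FREE]
Op 4: free(a) -> (freed a); heap: [0-5 FREE][6-14 ALLOC][15-17 ALLOC][18-30 FREE]
malloc(2): first-fit scan over [0-5 FREE][6-14 ALLOC][15-17 ALLOC][18-30 FREE] -> 0

Answer: 0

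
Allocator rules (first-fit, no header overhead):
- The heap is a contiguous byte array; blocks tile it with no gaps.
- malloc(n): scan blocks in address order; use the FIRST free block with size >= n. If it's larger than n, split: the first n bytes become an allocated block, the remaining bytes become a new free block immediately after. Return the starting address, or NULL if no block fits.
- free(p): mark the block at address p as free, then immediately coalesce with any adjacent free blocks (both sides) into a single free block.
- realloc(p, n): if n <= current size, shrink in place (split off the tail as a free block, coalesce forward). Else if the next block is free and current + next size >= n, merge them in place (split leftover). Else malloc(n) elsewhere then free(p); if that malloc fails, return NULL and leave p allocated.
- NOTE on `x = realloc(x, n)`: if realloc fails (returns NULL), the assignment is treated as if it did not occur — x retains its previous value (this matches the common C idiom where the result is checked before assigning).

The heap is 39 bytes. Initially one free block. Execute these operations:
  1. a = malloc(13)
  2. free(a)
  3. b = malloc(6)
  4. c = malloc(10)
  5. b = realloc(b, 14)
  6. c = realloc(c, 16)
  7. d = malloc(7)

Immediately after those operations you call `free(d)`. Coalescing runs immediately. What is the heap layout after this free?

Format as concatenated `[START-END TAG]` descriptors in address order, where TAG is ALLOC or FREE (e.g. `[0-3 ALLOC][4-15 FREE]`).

Op 1: a = malloc(13) -> a = 0; heap: [0-12 ALLOC][13-38 FREE]
Op 2: free(a) -> (freed a); heap: [0-38 FREE]
Op 3: b = malloc(6) -> b = 0; heap: [0-5 ALLOC][6-38 FREE]
Op 4: c = malloc(10) -> c = 6; heap: [0-5 ALLOC][6-15 ALLOC][16-38 FREE]
Op 5: b = realloc(b, 14) -> b = 16; heap: [0-5 FREE][6-15 ALLOC][16-29 ALLOC][30-38 FREE]
Op 6: c = realloc(c, 16) -> NULL (c unchanged); heap: [0-5 FREE][6-15 ALLOC][16-29 ALLOC][30-38 FREE]
Op 7: d = malloc(7) -> d = 30; heap: [0-5 FREE][6-15 ALLOC][16-29 ALLOC][30-36 ALLOC][37-38 FREE]
free(d): d = 30 -> block [30-36 ALLOC]; mark free, coalesce with adjacent free neighbors -> [0-5 FREE][6-15 ALLOC][16-29 ALLOC][30-38 FREE]

Answer: [0-5 FREE][6-15 ALLOC][16-29 ALLOC][30-38 FREE]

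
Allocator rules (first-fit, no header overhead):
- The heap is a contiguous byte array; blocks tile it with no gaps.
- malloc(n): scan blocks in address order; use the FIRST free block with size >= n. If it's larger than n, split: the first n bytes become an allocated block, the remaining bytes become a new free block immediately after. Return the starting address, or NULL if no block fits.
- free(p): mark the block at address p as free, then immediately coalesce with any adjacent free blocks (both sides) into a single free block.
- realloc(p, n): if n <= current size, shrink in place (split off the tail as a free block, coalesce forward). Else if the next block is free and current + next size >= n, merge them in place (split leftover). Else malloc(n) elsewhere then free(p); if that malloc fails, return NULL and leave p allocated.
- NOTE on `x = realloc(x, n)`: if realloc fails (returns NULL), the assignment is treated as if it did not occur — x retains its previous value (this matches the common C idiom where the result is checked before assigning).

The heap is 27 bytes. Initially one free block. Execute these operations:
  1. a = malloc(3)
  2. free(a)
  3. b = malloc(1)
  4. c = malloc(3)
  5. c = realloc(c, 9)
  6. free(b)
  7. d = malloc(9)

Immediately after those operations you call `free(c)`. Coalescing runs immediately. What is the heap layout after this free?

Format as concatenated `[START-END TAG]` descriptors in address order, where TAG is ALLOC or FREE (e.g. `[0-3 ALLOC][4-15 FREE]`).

Op 1: a = malloc(3) -> a = 0; heap: [0-2 ALLOC][3-26 FREE]
Op 2: free(a) -> (freed a); heap: [0-26 FREE]
Op 3: b = malloc(1) -> b = 0; heap: [0-0 ALLOC][1-26 FREE]
Op 4: c = malloc(3) -> c = 1; heap: [0-0 ALLOC][1-3 ALLOC][4-26 FREE]
Op 5: c = realloc(c, 9) -> c = 1; heap: [0-0 ALLOC][1-9 ALLOC][10-26 FREE]
Op 6: free(b) -> (freed b); heap: [0-0 FREE][1-9 ALLOC][10-26 FREE]
Op 7: d = malloc(9) -> d = 10; heap: [0-0 FREE][1-9 ALLOC][10-18 ALLOC][19-26 FREE]
free(c): c = 1 -> block [1-9 ALLOC]; mark free, coalesce with adjacent free neighbors -> [0-9 FREE][10-18 ALLOC][19-26 FREE]

Answer: [0-9 FREE][10-18 ALLOC][19-26 FREE]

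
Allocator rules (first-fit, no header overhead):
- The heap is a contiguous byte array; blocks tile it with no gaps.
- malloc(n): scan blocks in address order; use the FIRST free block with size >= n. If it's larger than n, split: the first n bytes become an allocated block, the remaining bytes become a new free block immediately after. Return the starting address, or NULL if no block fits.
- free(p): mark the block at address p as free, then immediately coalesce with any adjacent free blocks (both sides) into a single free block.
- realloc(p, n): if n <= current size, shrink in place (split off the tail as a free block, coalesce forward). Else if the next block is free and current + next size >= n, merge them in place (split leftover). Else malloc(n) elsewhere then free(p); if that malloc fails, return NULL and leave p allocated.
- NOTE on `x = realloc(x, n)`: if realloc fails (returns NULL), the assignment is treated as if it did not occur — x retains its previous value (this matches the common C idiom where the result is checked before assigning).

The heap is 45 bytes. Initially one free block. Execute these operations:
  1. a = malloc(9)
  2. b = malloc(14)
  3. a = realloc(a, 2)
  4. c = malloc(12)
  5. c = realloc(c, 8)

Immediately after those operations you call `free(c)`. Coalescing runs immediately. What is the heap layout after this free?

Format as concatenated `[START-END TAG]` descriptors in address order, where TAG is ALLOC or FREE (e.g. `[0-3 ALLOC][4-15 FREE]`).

Answer: [0-1 ALLOC][2-8 FREE][9-22 ALLOC][23-44 FREE]

Derivation:
Op 1: a = malloc(9) -> a = 0; heap: [0-8 ALLOC][9-44 FREE]
Op 2: b = malloc(14) -> b = 9; heap: [0-8 ALLOC][9-22 ALLOC][23-44 FREE]
Op 3: a = realloc(a, 2) -> a = 0; heap: [0-1 ALLOC][2-8 FREE][9-22 ALLOC][23-44 FREE]
Op 4: c = malloc(12) -> c = 23; heap: [0-1 ALLOC][2-8 FREE][9-22 ALLOC][23-34 ALLOC][35-44 FREE]
Op 5: c = realloc(c, 8) -> c = 23; heap: [0-1 ALLOC][2-8 FREE][9-22 ALLOC][23-30 ALLOC][31-44 FREE]
free(c): c = 23 -> block [23-30 ALLOC]; mark free, coalesce with adjacent free neighbors -> [0-1 ALLOC][2-8 FREE][9-22 ALLOC][23-44 FREE]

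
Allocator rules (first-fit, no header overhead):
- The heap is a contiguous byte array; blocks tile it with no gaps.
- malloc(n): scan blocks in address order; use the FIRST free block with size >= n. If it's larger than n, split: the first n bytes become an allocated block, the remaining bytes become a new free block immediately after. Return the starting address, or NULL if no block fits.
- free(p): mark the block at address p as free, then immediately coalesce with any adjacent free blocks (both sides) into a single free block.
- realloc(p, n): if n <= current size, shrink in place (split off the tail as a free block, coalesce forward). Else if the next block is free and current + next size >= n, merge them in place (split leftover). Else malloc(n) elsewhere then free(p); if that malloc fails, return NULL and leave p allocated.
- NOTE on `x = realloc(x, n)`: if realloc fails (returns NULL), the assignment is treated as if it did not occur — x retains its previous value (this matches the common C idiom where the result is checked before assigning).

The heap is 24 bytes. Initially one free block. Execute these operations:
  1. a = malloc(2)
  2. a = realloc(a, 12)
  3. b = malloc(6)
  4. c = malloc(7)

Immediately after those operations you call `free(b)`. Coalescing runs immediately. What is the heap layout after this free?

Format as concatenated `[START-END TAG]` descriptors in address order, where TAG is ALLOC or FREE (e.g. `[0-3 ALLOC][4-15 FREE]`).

Answer: [0-11 ALLOC][12-23 FREE]

Derivation:
Op 1: a = malloc(2) -> a = 0; heap: [0-1 ALLOC][2-23 FREE]
Op 2: a = realloc(a, 12) -> a = 0; heap: [0-11 ALLOC][12-23 FREE]
Op 3: b = malloc(6) -> b = 12; heap: [0-11 ALLOC][12-17 ALLOC][18-23 FREE]
Op 4: c = malloc(7) -> c = NULL; heap: [0-11 ALLOC][12-17 ALLOC][18-23 FREE]
free(b): b = 12 -> block [12-17 ALLOC]; mark free, coalesce with adjacent free neighbors -> [0-11 ALLOC][12-23 FREE]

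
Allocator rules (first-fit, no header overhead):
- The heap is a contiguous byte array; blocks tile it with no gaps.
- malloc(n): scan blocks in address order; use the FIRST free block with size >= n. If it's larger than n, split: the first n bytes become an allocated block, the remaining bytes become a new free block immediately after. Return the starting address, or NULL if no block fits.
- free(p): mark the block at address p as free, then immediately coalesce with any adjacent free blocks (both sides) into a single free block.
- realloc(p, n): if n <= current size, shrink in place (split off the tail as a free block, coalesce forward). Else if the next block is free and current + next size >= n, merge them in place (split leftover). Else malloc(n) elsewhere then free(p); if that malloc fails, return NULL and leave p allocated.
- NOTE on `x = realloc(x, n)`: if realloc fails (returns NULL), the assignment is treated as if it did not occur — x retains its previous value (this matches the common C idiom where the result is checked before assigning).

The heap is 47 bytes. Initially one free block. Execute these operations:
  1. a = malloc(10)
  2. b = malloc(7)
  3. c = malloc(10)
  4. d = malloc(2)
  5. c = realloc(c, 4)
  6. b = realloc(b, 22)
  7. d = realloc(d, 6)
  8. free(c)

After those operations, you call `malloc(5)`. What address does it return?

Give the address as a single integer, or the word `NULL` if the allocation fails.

Op 1: a = malloc(10) -> a = 0; heap: [0-9 ALLOC][10-46 FREE]
Op 2: b = malloc(7) -> b = 10; heap: [0-9 ALLOC][10-16 ALLOC][17-46 FREE]
Op 3: c = malloc(10) -> c = 17; heap: [0-9 ALLOC][10-16 ALLOC][17-26 ALLOC][27-46 FREE]
Op 4: d = malloc(2) -> d = 27; heap: [0-9 ALLOC][10-16 ALLOC][17-26 ALLOC][27-28 ALLOC][29-46 FREE]
Op 5: c = realloc(c, 4) -> c = 17; heap: [0-9 ALLOC][10-16 ALLOC][17-20 ALLOC][21-26 FREE][27-28 ALLOC][29-46 FREE]
Op 6: b = realloc(b, 22) -> NULL (b unchanged); heap: [0-9 ALLOC][10-16 ALLOC][17-20 ALLOC][21-26 FREE][27-28 ALLOC][29-46 FREE]
Op 7: d = realloc(d, 6) -> d = 27; heap: [0-9 ALLOC][10-16 ALLOC][17-20 ALLOC][21-26 FREE][27-32 ALLOC][33-46 FREE]
Op 8: free(c) -> (freed c); heap: [0-9 ALLOC][10-16 ALLOC][17-26 FREE][27-32 ALLOC][33-46 FREE]
malloc(5): first-fit scan over [0-9 ALLOC][10-16 ALLOC][17-26 FREE][27-32 ALLOC][33-46 FREE] -> 17

Answer: 17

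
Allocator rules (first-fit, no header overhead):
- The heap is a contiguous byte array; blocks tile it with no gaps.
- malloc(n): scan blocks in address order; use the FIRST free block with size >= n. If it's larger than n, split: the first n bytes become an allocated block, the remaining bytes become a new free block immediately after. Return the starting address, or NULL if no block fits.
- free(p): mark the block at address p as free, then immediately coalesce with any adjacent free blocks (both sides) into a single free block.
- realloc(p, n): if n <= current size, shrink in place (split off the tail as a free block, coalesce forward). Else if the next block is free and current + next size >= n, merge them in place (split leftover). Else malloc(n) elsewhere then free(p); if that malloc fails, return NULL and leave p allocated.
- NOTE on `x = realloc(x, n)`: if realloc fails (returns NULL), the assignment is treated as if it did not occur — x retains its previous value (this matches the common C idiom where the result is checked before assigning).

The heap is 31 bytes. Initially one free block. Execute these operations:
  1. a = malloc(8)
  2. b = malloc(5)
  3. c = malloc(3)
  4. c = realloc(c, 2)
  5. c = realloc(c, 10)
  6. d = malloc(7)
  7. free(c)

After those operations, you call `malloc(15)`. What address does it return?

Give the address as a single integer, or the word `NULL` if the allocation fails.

Op 1: a = malloc(8) -> a = 0; heap: [0-7 ALLOC][8-30 FREE]
Op 2: b = malloc(5) -> b = 8; heap: [0-7 ALLOC][8-12 ALLOC][13-30 FREE]
Op 3: c = malloc(3) -> c = 13; heap: [0-7 ALLOC][8-12 ALLOC][13-15 ALLOC][16-30 FREE]
Op 4: c = realloc(c, 2) -> c = 13; heap: [0-7 ALLOC][8-12 ALLOC][13-14 ALLOC][15-30 FREE]
Op 5: c = realloc(c, 10) -> c = 13; heap: [0-7 ALLOC][8-12 ALLOC][13-22 ALLOC][23-30 FREE]
Op 6: d = malloc(7) -> d = 23; heap: [0-7 ALLOC][8-12 ALLOC][13-22 ALLOC][23-29 ALLOC][30-30 FREE]
Op 7: free(c) -> (freed c); heap: [0-7 ALLOC][8-12 ALLOC][13-22 FREE][23-29 ALLOC][30-30 FREE]
malloc(15): first-fit scan over [0-7 ALLOC][8-12 ALLOC][13-22 FREE][23-29 ALLOC][30-30 FREE] -> NULL

Answer: NULL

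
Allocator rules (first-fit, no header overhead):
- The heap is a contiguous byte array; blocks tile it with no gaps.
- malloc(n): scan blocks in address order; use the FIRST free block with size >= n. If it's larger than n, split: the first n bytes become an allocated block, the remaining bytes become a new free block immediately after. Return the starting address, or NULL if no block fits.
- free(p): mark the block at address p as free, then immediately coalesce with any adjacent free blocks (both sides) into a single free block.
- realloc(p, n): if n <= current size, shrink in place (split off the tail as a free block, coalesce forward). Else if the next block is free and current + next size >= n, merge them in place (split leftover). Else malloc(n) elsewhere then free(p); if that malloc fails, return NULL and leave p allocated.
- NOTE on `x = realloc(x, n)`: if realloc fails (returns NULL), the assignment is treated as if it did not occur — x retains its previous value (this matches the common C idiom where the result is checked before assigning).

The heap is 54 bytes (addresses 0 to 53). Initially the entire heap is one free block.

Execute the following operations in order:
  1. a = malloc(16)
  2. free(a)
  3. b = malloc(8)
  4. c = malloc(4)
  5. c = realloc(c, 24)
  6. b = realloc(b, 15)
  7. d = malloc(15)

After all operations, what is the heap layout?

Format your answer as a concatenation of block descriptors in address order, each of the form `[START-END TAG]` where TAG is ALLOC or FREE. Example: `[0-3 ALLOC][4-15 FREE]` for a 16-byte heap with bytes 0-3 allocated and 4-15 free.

Answer: [0-7 FREE][8-31 ALLOC][32-46 ALLOC][47-53 FREE]

Derivation:
Op 1: a = malloc(16) -> a = 0; heap: [0-15 ALLOC][16-53 FREE]
Op 2: free(a) -> (freed a); heap: [0-53 FREE]
Op 3: b = malloc(8) -> b = 0; heap: [0-7 ALLOC][8-53 FREE]
Op 4: c = malloc(4) -> c = 8; heap: [0-7 ALLOC][8-11 ALLOC][12-53 FREE]
Op 5: c = realloc(c, 24) -> c = 8; heap: [0-7 ALLOC][8-31 ALLOC][32-53 FREE]
Op 6: b = realloc(b, 15) -> b = 32; heap: [0-7 FREE][8-31 ALLOC][32-46 ALLOC][47-53 FREE]
Op 7: d = malloc(15) -> d = NULL; heap: [0-7 FREE][8-31 ALLOC][32-46 ALLOC][47-53 FREE]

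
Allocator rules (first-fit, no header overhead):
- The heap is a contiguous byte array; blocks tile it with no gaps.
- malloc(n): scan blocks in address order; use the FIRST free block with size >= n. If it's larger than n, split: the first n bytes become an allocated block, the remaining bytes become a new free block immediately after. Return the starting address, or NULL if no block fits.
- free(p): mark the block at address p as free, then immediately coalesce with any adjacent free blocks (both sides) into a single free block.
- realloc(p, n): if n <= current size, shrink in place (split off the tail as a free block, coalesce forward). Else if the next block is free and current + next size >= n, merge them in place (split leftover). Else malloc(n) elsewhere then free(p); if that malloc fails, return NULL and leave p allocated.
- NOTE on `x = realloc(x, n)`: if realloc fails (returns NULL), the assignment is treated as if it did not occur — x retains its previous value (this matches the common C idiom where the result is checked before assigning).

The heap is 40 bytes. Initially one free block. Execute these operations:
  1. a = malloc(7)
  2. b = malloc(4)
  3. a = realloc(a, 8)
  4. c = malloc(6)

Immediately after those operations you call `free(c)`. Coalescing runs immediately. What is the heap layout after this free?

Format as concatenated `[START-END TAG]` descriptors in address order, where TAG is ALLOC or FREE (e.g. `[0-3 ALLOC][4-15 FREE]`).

Answer: [0-6 FREE][7-10 ALLOC][11-18 ALLOC][19-39 FREE]

Derivation:
Op 1: a = malloc(7) -> a = 0; heap: [0-6 ALLOC][7-39 FREE]
Op 2: b = malloc(4) -> b = 7; heap: [0-6 ALLOC][7-10 ALLOC][11-39 FREE]
Op 3: a = realloc(a, 8) -> a = 11; heap: [0-6 FREE][7-10 ALLOC][11-18 ALLOC][19-39 FREE]
Op 4: c = malloc(6) -> c = 0; heap: [0-5 ALLOC][6-6 FREE][7-10 ALLOC][11-18 ALLOC][19-39 FREE]
free(c): c = 0 -> block [0-5 ALLOC]; mark free, coalesce with adjacent free neighbors -> [0-6 FREE][7-10 ALLOC][11-18 ALLOC][19-39 FREE]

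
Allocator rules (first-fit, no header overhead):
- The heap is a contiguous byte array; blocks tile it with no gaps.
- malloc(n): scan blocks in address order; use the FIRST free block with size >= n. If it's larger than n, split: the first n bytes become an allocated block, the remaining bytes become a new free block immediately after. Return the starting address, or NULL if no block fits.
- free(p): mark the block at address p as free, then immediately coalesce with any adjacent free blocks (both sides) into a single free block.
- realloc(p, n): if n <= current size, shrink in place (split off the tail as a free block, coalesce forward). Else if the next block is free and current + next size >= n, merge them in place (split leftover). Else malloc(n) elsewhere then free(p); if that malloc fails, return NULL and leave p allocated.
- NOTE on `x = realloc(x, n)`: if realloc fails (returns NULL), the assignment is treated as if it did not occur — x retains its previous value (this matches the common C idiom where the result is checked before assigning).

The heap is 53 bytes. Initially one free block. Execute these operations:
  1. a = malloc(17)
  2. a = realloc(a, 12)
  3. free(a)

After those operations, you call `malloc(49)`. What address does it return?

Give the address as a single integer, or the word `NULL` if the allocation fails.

Answer: 0

Derivation:
Op 1: a = malloc(17) -> a = 0; heap: [0-16 ALLOC][17-52 FREE]
Op 2: a = realloc(a, 12) -> a = 0; heap: [0-11 ALLOC][12-52 FREE]
Op 3: free(a) -> (freed a); heap: [0-52 FREE]
malloc(49): first-fit scan over [0-52 FREE] -> 0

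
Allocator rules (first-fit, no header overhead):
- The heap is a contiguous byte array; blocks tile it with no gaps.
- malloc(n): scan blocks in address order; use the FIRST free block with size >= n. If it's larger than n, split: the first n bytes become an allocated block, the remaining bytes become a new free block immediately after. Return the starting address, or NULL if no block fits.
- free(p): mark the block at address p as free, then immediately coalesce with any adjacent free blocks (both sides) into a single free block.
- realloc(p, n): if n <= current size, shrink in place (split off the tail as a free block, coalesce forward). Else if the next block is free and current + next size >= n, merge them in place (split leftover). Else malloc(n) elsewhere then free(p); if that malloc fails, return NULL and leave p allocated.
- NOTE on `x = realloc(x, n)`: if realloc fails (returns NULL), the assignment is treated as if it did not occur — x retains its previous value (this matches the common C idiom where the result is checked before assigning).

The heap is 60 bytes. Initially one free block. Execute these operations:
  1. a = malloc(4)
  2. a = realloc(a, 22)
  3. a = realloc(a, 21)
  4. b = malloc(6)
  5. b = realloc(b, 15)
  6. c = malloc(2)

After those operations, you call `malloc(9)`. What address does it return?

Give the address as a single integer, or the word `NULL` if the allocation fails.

Op 1: a = malloc(4) -> a = 0; heap: [0-3 ALLOC][4-59 FREE]
Op 2: a = realloc(a, 22) -> a = 0; heap: [0-21 ALLOC][22-59 FREE]
Op 3: a = realloc(a, 21) -> a = 0; heap: [0-20 ALLOC][21-59 FREE]
Op 4: b = malloc(6) -> b = 21; heap: [0-20 ALLOC][21-26 ALLOC][27-59 FREE]
Op 5: b = realloc(b, 15) -> b = 21; heap: [0-20 ALLOC][21-35 ALLOC][36-59 FREE]
Op 6: c = malloc(2) -> c = 36; heap: [0-20 ALLOC][21-35 ALLOC][36-37 ALLOC][38-59 FREE]
malloc(9): first-fit scan over [0-20 ALLOC][21-35 ALLOC][36-37 ALLOC][38-59 FREE] -> 38

Answer: 38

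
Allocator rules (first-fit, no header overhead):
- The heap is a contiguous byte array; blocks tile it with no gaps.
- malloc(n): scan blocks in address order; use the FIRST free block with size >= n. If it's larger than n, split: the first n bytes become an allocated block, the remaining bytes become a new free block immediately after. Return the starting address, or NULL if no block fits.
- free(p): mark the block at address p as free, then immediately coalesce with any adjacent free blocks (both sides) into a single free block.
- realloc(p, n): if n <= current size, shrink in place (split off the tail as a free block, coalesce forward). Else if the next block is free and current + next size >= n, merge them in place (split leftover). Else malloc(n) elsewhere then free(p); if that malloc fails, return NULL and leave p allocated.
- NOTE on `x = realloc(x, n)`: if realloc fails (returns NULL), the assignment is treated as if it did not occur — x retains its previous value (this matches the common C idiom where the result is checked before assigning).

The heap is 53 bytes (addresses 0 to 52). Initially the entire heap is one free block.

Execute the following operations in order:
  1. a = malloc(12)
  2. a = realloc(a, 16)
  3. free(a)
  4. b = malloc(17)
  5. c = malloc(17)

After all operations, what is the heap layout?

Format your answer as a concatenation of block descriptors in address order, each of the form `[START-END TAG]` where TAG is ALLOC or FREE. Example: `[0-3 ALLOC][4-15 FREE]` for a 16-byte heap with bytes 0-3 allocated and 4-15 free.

Op 1: a = malloc(12) -> a = 0; heap: [0-11 ALLOC][12-52 FREE]
Op 2: a = realloc(a, 16) -> a = 0; heap: [0-15 ALLOC][16-52 FREE]
Op 3: free(a) -> (freed a); heap: [0-52 FREE]
Op 4: b = malloc(17) -> b = 0; heap: [0-16 ALLOC][17-52 FREE]
Op 5: c = malloc(17) -> c = 17; heap: [0-16 ALLOC][17-33 ALLOC][34-52 FREE]

Answer: [0-16 ALLOC][17-33 ALLOC][34-52 FREE]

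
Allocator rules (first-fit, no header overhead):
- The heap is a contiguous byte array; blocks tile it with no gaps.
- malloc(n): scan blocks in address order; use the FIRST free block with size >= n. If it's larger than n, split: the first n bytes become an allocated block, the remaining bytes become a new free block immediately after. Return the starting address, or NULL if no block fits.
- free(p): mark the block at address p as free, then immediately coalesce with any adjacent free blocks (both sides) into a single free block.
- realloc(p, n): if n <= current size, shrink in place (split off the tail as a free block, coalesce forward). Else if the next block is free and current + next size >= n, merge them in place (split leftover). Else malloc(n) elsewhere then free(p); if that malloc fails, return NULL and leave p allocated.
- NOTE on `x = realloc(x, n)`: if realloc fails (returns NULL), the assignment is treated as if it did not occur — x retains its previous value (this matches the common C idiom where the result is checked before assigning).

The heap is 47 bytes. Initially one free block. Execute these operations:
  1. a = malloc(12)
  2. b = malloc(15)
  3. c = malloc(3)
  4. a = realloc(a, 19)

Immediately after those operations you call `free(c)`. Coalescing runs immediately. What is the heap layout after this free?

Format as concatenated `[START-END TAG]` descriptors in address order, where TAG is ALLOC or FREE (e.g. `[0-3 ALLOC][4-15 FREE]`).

Answer: [0-11 ALLOC][12-26 ALLOC][27-46 FREE]

Derivation:
Op 1: a = malloc(12) -> a = 0; heap: [0-11 ALLOC][12-46 FREE]
Op 2: b = malloc(15) -> b = 12; heap: [0-11 ALLOC][12-26 ALLOC][27-46 FREE]
Op 3: c = malloc(3) -> c = 27; heap: [0-11 ALLOC][12-26 ALLOC][27-29 ALLOC][30-46 FREE]
Op 4: a = realloc(a, 19) -> NULL (a unchanged); heap: [0-11 ALLOC][12-26 ALLOC][27-29 ALLOC][30-46 FREE]
free(c): c = 27 -> block [27-29 ALLOC]; mark free, coalesce with adjacent free neighbors -> [0-11 ALLOC][12-26 ALLOC][27-46 FREE]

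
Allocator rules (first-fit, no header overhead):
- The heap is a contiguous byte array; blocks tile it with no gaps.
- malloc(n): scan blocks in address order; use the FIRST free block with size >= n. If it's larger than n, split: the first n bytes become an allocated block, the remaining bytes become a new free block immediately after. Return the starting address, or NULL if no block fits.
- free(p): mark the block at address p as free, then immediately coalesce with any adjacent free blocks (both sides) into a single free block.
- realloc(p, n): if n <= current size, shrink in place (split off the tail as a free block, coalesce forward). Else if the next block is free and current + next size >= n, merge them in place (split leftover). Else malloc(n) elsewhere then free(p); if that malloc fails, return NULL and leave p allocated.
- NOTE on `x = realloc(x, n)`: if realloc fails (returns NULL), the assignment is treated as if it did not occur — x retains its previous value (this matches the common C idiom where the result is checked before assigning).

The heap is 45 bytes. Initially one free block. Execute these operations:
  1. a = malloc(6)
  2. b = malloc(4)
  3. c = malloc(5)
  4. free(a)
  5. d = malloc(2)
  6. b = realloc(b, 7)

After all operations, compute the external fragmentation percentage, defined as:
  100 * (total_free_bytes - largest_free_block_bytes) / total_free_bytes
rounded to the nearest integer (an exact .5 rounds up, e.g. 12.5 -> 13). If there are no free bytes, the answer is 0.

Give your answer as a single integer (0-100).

Op 1: a = malloc(6) -> a = 0; heap: [0-5 ALLOC][6-44 FREE]
Op 2: b = malloc(4) -> b = 6; heap: [0-5 ALLOC][6-9 ALLOC][10-44 FREE]
Op 3: c = malloc(5) -> c = 10; heap: [0-5 ALLOC][6-9 ALLOC][10-14 ALLOC][15-44 FREE]
Op 4: free(a) -> (freed a); heap: [0-5 FREE][6-9 ALLOC][10-14 ALLOC][15-44 FREE]
Op 5: d = malloc(2) -> d = 0; heap: [0-1 ALLOC][2-5 FREE][6-9 ALLOC][10-14 ALLOC][15-44 FREE]
Op 6: b = realloc(b, 7) -> b = 15; heap: [0-1 ALLOC][2-9 FREE][10-14 ALLOC][15-21 ALLOC][22-44 FREE]
Free blocks: [8 23] total_free=31 largest=23 -> 100*(31-23)/31 = 800/31 ≈ 25.806 -> rounds to 26

Answer: 26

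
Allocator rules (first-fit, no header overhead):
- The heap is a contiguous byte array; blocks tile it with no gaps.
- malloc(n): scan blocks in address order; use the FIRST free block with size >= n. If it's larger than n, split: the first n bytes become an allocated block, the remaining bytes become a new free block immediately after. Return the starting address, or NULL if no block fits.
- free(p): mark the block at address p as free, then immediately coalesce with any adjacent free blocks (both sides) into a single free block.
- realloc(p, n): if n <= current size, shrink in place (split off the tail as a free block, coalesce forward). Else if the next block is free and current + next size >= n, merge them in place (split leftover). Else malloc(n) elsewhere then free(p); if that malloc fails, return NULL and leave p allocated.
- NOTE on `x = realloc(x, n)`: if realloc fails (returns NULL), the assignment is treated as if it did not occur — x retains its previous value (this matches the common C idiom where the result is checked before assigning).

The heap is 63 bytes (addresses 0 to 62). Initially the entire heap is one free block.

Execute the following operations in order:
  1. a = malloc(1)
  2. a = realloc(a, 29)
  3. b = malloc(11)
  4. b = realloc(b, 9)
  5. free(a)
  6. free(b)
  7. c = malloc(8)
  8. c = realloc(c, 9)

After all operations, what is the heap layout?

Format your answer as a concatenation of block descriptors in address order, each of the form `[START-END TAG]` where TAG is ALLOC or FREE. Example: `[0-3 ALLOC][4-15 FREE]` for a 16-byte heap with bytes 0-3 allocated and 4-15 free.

Op 1: a = malloc(1) -> a = 0; heap: [0-0 ALLOC][1-62 FREE]
Op 2: a = realloc(a, 29) -> a = 0; heap: [0-28 ALLOC][29-62 FREE]
Op 3: b = malloc(11) -> b = 29; heap: [0-28 ALLOC][29-39 ALLOC][40-62 FREE]
Op 4: b = realloc(b, 9) -> b = 29; heap: [0-28 ALLOC][29-37 ALLOC][38-62 FREE]
Op 5: free(a) -> (freed a); heap: [0-28 FREE][29-37 ALLOC][38-62 FREE]
Op 6: free(b) -> (freed b); heap: [0-62 FREE]
Op 7: c = malloc(8) -> c = 0; heap: [0-7 ALLOC][8-62 FREE]
Op 8: c = realloc(c, 9) -> c = 0; heap: [0-8 ALLOC][9-62 FREE]

Answer: [0-8 ALLOC][9-62 FREE]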